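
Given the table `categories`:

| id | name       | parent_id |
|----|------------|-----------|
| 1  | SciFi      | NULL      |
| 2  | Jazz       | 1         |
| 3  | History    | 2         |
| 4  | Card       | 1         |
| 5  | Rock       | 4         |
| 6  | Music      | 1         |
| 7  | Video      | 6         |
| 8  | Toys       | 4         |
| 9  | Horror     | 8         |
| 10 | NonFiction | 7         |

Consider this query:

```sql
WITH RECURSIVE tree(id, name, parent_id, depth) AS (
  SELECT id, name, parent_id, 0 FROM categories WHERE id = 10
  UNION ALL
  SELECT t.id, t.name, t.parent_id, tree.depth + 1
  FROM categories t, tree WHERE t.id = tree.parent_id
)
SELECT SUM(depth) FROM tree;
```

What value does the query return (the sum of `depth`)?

Base: id=10 (NonFiction), parent_id=7, depth 0.
Iteration 1: join on id=7 -> Video (id 7, parent_id=6, depth 1).
Iteration 2: join on id=6 -> Music (id 6, parent_id=1, depth 2).
Iteration 3: join on id=1 -> SciFi (id 1, parent_id=NULL, depth 3).
Iteration 4: parent_id is NULL; no match; recursion stops.
SUM(depth) = 0 + 1 + 2 + 3 = 6.

6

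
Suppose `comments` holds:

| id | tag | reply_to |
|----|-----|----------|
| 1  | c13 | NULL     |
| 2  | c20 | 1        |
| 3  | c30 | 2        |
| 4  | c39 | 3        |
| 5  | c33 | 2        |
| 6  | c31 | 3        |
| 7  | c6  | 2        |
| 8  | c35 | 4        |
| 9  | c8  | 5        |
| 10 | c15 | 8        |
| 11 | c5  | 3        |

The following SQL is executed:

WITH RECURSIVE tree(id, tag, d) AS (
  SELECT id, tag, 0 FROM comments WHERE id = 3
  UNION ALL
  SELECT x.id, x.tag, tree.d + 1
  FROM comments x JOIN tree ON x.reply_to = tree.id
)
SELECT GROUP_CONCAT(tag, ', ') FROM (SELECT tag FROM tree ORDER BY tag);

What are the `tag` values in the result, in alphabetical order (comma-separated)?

Base: id=3 (c30) at d 0.
Iteration 1: rows with reply_to in {3} -> c39 (id 4, d 1), c31 (id 6, d 1), c5 (id 11, d 1).
Iteration 2: rows with reply_to in {4,6,11} -> c35 (id 8, d 2).
Iteration 3: rows with reply_to in {8} -> c15 (id 10, d 3).
Iteration 4: no rows with reply_to in {10}; recursion stops.

c15, c30, c31, c35, c39, c5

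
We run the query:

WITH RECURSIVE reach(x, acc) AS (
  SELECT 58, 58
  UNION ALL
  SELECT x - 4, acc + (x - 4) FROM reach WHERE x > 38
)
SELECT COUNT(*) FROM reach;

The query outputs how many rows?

Base: x=58, acc=58.
Iteration 1: 58 > 38 holds -> x = 58 - 4 = 54, acc = 58 + 54 = 112.
Iteration 2: 54 > 38 holds -> x = 54 - 4 = 50, acc = 112 + 50 = 162.
Iteration 3: 50 > 38 holds -> x = 50 - 4 = 46, acc = 162 + 46 = 208.
Iteration 4: 46 > 38 holds -> x = 46 - 4 = 42, acc = 208 + 42 = 250.
Iteration 5: 42 > 38 holds -> x = 42 - 4 = 38, acc = 250 + 38 = 288.
Iteration 6: 38 > 38 fails; recursion stops.
Total rows emitted: 6.

6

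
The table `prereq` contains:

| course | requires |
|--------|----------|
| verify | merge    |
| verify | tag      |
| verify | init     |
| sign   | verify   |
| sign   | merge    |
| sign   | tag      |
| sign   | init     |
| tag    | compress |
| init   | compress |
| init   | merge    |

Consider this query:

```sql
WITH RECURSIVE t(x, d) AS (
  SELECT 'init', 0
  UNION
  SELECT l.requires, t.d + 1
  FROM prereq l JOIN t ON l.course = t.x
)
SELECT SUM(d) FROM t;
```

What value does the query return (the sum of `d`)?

2

Base: (init, d=0).
Iteration 1: edges from {init} -> (compress, d=1), (merge, d=1).
Iteration 2: no outgoing edges from {compress,merge}; recursion stops.
SUM(d) = 0 + 1 + 1 = 2.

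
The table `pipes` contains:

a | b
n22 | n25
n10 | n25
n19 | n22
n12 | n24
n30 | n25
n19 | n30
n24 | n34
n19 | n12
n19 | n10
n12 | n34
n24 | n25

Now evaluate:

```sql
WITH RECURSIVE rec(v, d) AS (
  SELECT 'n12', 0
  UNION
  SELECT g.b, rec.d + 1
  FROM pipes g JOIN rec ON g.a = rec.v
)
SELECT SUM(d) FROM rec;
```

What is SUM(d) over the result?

Base: (n12, d=0).
Iteration 1: edges from {n12} -> (n24, d=1), (n34, d=1).
Iteration 2: edges from {n24,n34} -> (n25, d=2), (n34, d=2).
Iteration 3: no outgoing edges from {n25,n34}; recursion stops.
SUM(d) = 0 + 1 + 1 + 2 + 2 = 6.

6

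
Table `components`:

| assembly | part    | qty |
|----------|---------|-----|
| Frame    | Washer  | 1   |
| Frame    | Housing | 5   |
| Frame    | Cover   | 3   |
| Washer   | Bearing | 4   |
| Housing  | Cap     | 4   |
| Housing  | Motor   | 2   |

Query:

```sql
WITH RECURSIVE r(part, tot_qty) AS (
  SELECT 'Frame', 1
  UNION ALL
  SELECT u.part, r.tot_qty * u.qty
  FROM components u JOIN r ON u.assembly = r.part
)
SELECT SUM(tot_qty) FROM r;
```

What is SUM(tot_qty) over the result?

Base: (Frame, tot_qty=1).
Iteration 1: components of {Frame} -> Cover = 1*3 = 3, Housing = 1*5 = 5, Washer = 1*1 = 1.
Iteration 2: components of {Cover,Housing,Washer} -> Bearing = 1*4 = 4, Cap = 5*4 = 20, Motor = 5*2 = 10.
Iteration 3: no further components; recursion stops.
SUM(tot_qty) = 1 + 3 + 5 + 1 + 20 + 10 + 4 = 44.

44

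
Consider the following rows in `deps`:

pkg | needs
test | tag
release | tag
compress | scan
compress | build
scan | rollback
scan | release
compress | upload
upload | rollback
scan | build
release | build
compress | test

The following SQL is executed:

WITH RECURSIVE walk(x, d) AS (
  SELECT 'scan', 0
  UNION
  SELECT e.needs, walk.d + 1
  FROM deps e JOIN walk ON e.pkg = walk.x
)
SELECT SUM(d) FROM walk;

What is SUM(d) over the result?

7

Base: (scan, d=0).
Iteration 1: edges from {scan} -> (build, d=1), (release, d=1), (rollback, d=1).
Iteration 2: edges from {build,release,rollback} -> (build, d=2), (tag, d=2).
Iteration 3: no outgoing edges from {build,tag}; recursion stops.
SUM(d) = 0 + 1 + 1 + 1 + 2 + 2 = 7.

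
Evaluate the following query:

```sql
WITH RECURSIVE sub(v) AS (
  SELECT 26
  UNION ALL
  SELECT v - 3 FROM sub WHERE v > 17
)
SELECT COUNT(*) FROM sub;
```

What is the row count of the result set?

Base: v=26.
Iteration 1: 26 > 17 holds -> v = 26 - 3 = 23.
Iteration 2: 23 > 17 holds -> v = 23 - 3 = 20.
Iteration 3: 20 > 17 holds -> v = 20 - 3 = 17.
Iteration 4: 17 > 17 fails; recursion stops.
Total rows emitted: 4.

4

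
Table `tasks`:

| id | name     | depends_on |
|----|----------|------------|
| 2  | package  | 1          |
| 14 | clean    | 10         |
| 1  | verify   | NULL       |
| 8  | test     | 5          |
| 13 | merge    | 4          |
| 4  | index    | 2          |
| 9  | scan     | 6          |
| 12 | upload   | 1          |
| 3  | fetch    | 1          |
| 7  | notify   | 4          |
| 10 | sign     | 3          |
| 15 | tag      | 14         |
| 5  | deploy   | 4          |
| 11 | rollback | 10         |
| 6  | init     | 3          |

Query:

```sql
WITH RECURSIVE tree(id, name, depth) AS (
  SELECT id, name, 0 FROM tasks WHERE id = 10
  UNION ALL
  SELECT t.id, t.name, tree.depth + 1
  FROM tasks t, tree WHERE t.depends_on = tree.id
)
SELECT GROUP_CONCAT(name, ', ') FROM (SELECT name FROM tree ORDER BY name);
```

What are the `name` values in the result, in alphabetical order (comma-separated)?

clean, rollback, sign, tag

Base: id=10 (sign) at depth 0.
Iteration 1: rows with depends_on in {10} -> rollback (id 11, depth 1), clean (id 14, depth 1).
Iteration 2: rows with depends_on in {11,14} -> tag (id 15, depth 2).
Iteration 3: no rows with depends_on in {15}; recursion stops.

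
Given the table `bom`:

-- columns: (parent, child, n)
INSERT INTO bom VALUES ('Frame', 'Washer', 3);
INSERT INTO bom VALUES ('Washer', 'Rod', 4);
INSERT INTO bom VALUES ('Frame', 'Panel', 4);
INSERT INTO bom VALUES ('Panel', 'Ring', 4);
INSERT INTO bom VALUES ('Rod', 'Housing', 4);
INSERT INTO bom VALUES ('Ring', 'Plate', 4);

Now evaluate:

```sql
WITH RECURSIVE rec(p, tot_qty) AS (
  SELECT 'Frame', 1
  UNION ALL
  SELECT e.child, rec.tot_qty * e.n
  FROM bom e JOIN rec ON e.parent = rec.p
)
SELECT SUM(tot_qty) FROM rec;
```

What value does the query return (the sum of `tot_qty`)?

Base: (Frame, tot_qty=1).
Iteration 1: components of {Frame} -> Panel = 1*4 = 4, Washer = 1*3 = 3.
Iteration 2: components of {Panel,Washer} -> Ring = 4*4 = 16, Rod = 3*4 = 12.
Iteration 3: components of {Ring,Rod} -> Housing = 12*4 = 48, Plate = 16*4 = 64.
Iteration 4: no further components; recursion stops.
SUM(tot_qty) = 1 + 3 + 4 + 12 + 16 + 48 + 64 = 148.

148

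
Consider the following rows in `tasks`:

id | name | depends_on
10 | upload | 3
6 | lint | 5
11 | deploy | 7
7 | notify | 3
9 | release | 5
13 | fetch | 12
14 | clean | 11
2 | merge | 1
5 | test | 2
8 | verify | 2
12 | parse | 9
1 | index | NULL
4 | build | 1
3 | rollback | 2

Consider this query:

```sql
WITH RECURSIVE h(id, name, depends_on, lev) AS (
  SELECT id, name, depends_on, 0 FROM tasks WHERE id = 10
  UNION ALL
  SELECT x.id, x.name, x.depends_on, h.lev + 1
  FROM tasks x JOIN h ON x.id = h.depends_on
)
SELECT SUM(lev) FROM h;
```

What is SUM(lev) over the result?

Base: id=10 (upload), depends_on=3, lev 0.
Iteration 1: join on id=3 -> rollback (id 3, depends_on=2, lev 1).
Iteration 2: join on id=2 -> merge (id 2, depends_on=1, lev 2).
Iteration 3: join on id=1 -> index (id 1, depends_on=NULL, lev 3).
Iteration 4: depends_on is NULL; no match; recursion stops.
SUM(lev) = 0 + 1 + 2 + 3 = 6.

6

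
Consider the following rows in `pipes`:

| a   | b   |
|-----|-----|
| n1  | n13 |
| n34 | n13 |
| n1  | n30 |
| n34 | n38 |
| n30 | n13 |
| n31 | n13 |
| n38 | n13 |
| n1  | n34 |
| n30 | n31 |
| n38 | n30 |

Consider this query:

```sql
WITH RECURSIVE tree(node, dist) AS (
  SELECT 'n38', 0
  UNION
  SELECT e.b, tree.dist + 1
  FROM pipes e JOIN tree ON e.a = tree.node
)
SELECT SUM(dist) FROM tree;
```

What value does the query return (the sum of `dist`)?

9

Base: (n38, dist=0).
Iteration 1: edges from {n38} -> (n13, dist=1), (n30, dist=1).
Iteration 2: edges from {n13,n30} -> (n13, dist=2), (n31, dist=2).
Iteration 3: edges from {n13,n31} -> (n13, dist=3).
Iteration 4: no outgoing edges from {n13}; recursion stops.
SUM(dist) = 0 + 1 + 1 + 2 + 2 + 3 = 9.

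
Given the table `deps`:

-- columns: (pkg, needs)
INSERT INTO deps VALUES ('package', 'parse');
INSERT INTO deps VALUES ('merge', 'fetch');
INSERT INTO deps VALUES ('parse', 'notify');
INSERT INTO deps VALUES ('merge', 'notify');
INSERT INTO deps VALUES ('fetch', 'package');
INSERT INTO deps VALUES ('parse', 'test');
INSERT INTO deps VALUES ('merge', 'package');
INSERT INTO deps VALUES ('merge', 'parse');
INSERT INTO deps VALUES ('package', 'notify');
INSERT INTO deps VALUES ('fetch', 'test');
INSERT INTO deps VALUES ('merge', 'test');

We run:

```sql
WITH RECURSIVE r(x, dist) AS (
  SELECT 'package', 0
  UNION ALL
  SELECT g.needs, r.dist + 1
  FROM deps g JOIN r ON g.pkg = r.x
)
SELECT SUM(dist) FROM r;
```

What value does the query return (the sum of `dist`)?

6

Base: (package, dist=0).
Iteration 1: edges from {package} -> (notify, dist=1), (parse, dist=1).
Iteration 2: edges from {notify,parse} -> (notify, dist=2), (test, dist=2).
Iteration 3: no outgoing edges from {notify,test}; recursion stops.
SUM(dist) = 0 + 1 + 1 + 2 + 2 = 6.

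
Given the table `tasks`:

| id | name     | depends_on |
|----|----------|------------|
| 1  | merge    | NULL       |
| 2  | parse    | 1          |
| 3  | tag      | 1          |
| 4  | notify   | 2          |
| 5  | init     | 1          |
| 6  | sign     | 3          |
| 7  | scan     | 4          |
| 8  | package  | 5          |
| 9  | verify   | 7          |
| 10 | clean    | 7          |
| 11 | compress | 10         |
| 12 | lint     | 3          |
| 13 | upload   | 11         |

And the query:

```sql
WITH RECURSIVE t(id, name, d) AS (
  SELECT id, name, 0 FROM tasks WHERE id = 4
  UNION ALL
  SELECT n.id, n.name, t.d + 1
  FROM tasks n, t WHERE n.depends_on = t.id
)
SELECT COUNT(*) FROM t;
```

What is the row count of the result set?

6

Base: id=4 (notify) at d 0.
Iteration 1: rows with depends_on in {4} -> scan (id 7, d 1).
Iteration 2: rows with depends_on in {7} -> verify (id 9, d 2), clean (id 10, d 2).
Iteration 3: rows with depends_on in {9,10} -> compress (id 11, d 3).
Iteration 4: rows with depends_on in {11} -> upload (id 13, d 4).
Iteration 5: no rows with depends_on in {13}; recursion stops.
Total rows emitted: 6.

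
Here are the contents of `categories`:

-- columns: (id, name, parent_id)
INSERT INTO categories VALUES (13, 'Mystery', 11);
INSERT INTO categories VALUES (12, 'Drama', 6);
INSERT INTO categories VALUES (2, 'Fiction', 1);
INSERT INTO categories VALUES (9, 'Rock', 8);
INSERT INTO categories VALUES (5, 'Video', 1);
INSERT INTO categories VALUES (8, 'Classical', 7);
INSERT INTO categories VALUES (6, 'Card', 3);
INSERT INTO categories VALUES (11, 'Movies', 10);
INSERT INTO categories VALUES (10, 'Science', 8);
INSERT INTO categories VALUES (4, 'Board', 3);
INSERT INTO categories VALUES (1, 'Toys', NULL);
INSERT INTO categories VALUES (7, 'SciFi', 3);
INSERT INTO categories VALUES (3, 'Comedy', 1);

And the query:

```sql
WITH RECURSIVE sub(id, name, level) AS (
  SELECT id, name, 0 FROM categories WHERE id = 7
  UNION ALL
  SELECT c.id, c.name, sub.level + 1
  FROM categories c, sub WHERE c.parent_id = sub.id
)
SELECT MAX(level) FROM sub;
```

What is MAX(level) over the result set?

4

Base: id=7 (SciFi) at level 0.
Iteration 1: rows with parent_id in {7} -> Classical (id 8, level 1).
Iteration 2: rows with parent_id in {8} -> Rock (id 9, level 2), Science (id 10, level 2).
Iteration 3: rows with parent_id in {9,10} -> Movies (id 11, level 3).
Iteration 4: rows with parent_id in {11} -> Mystery (id 13, level 4).
Iteration 5: no rows with parent_id in {13}; recursion stops.
level values: 0, 1, 2, 2, 3, 4; the maximum is 4.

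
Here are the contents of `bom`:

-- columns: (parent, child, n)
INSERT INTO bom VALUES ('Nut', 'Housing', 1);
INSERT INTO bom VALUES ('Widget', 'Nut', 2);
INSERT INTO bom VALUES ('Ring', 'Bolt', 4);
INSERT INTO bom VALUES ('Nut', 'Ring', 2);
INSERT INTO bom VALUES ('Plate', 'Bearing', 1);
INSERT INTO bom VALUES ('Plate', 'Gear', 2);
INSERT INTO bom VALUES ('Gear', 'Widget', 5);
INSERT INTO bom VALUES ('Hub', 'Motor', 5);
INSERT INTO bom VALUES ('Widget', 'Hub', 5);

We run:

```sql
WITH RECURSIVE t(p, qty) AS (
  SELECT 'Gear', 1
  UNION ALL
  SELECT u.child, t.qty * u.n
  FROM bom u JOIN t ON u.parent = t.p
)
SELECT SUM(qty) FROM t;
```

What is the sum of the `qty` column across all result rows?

Base: (Gear, qty=1).
Iteration 1: components of {Gear} -> Widget = 1*5 = 5.
Iteration 2: components of {Widget} -> Hub = 5*5 = 25, Nut = 5*2 = 10.
Iteration 3: components of {Hub,Nut} -> Housing = 10*1 = 10, Motor = 25*5 = 125, Ring = 10*2 = 20.
Iteration 4: components of {Housing,Motor,Ring} -> Bolt = 20*4 = 80.
Iteration 5: no further components; recursion stops.
SUM(qty) = 1 + 5 + 25 + 10 + 125 + 20 + 10 + 80 = 276.

276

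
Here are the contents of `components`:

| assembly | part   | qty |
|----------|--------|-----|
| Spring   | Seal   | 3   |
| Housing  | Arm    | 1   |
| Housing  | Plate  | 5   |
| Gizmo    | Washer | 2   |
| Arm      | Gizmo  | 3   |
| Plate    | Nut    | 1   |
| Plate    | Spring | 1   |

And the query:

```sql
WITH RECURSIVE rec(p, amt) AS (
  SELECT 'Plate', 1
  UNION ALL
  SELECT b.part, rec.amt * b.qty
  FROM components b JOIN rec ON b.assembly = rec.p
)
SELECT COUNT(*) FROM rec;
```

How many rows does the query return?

Base: (Plate, amt=1).
Iteration 1: components of {Plate} -> Nut = 1*1 = 1, Spring = 1*1 = 1.
Iteration 2: components of {Nut,Spring} -> Seal = 1*3 = 3.
Iteration 3: no further components; recursion stops.
Total rows emitted: 4.

4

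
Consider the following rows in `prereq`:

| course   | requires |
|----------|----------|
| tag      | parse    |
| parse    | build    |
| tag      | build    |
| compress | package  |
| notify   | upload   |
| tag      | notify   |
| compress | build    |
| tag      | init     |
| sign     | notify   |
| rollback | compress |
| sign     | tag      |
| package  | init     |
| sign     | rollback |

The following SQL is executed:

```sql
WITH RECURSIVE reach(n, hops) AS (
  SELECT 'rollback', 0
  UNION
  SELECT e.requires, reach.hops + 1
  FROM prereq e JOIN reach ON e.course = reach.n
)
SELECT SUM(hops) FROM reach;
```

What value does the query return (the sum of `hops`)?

8

Base: (rollback, hops=0).
Iteration 1: edges from {rollback} -> (compress, hops=1).
Iteration 2: edges from {compress} -> (build, hops=2), (package, hops=2).
Iteration 3: edges from {build,package} -> (init, hops=3).
Iteration 4: no outgoing edges from {init}; recursion stops.
SUM(hops) = 0 + 1 + 2 + 2 + 3 = 8.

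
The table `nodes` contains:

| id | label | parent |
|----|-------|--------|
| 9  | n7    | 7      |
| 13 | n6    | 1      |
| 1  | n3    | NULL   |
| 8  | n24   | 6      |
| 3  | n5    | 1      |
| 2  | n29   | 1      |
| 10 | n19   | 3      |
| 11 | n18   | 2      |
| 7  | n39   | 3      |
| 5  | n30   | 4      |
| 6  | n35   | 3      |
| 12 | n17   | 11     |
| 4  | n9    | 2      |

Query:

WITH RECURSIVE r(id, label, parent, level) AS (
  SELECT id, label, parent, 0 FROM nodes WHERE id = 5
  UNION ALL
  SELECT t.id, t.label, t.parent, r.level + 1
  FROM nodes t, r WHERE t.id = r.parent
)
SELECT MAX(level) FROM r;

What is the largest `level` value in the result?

Base: id=5 (n30), parent=4, level 0.
Iteration 1: join on id=4 -> n9 (id 4, parent=2, level 1).
Iteration 2: join on id=2 -> n29 (id 2, parent=1, level 2).
Iteration 3: join on id=1 -> n3 (id 1, parent=NULL, level 3).
Iteration 4: parent is NULL; no match; recursion stops.
level values: 0, 1, 2, 3; the maximum is 3.

3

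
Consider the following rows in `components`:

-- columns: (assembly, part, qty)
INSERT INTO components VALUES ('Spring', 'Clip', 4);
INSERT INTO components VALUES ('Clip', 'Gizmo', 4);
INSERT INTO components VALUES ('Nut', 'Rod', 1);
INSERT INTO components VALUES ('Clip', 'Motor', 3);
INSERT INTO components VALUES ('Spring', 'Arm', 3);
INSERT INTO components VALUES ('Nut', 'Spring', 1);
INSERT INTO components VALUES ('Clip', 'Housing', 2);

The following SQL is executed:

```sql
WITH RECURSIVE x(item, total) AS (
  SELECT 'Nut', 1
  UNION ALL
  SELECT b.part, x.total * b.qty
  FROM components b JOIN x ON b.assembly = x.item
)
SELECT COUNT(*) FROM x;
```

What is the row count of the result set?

8

Base: (Nut, total=1).
Iteration 1: components of {Nut} -> Rod = 1*1 = 1, Spring = 1*1 = 1.
Iteration 2: components of {Rod,Spring} -> Arm = 1*3 = 3, Clip = 1*4 = 4.
Iteration 3: components of {Arm,Clip} -> Gizmo = 4*4 = 16, Housing = 4*2 = 8, Motor = 4*3 = 12.
Iteration 4: no further components; recursion stops.
Total rows emitted: 8.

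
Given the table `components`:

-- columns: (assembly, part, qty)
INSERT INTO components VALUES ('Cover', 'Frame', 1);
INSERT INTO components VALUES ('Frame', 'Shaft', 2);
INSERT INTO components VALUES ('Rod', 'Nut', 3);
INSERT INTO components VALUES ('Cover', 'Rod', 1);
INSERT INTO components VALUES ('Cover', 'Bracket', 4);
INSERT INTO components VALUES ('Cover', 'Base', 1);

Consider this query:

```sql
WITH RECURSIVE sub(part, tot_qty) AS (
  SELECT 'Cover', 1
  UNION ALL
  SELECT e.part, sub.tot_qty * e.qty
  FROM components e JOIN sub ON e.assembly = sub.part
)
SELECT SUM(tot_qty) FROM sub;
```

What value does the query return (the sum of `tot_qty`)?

13

Base: (Cover, tot_qty=1).
Iteration 1: components of {Cover} -> Base = 1*1 = 1, Bracket = 1*4 = 4, Frame = 1*1 = 1, Rod = 1*1 = 1.
Iteration 2: components of {Base,Bracket,Frame,Rod} -> Nut = 1*3 = 3, Shaft = 1*2 = 2.
Iteration 3: no further components; recursion stops.
SUM(tot_qty) = 1 + 4 + 1 + 1 + 1 + 2 + 3 = 13.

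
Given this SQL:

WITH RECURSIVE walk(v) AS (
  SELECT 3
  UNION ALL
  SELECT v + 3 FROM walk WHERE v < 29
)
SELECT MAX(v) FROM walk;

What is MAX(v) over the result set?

30

Base: v=3.
Iteration 1: 3 < 29 holds -> v = 3 + 3 = 6.
Iteration 2: 6 < 29 holds -> v = 6 + 3 = 9.
Iteration 3: 9 < 29 holds -> v = 9 + 3 = 12.
Iteration 4: 12 < 29 holds -> v = 12 + 3 = 15.
Iteration 5: 15 < 29 holds -> v = 15 + 3 = 18.
Iteration 6: 18 < 29 holds -> v = 18 + 3 = 21.
Iteration 7: 21 < 29 holds -> v = 21 + 3 = 24.
Iteration 8: 24 < 29 holds -> v = 24 + 3 = 27.
Iteration 9: 27 < 29 holds -> v = 27 + 3 = 30.
Iteration 10: 30 < 29 fails; recursion stops.
v values: 3, 6, 9, 12, 15, 18, 21, 24, 27, 30; the maximum is 30.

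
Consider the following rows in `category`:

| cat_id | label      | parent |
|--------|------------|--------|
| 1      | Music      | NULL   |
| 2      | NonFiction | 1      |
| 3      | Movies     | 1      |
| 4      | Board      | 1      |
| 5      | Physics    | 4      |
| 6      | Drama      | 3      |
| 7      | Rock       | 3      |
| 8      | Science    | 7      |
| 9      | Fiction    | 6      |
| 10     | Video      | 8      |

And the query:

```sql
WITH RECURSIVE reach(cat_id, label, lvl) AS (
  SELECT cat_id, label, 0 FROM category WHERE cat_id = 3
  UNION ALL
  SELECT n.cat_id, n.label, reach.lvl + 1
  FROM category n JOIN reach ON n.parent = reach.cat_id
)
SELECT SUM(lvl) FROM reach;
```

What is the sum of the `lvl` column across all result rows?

Base: cat_id=3 (Movies) at lvl 0.
Iteration 1: rows with parent in {3} -> Drama (id 6, lvl 1), Rock (id 7, lvl 1).
Iteration 2: rows with parent in {6,7} -> Science (id 8, lvl 2), Fiction (id 9, lvl 2).
Iteration 3: rows with parent in {8,9} -> Video (id 10, lvl 3).
Iteration 4: no rows with parent in {10}; recursion stops.
SUM(lvl) = 0 + 1 + 1 + 2 + 2 + 3 = 9.

9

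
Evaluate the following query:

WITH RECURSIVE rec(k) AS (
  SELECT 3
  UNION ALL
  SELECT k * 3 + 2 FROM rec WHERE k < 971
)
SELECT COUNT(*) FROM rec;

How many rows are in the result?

Base: k=3.
Iteration 1: 3 < 971 holds -> k = 3 * 3 + 2 = 11.
Iteration 2: 11 < 971 holds -> k = 11 * 3 + 2 = 35.
Iteration 3: 35 < 971 holds -> k = 35 * 3 + 2 = 107.
Iteration 4: 107 < 971 holds -> k = 107 * 3 + 2 = 323.
Iteration 5: 323 < 971 holds -> k = 323 * 3 + 2 = 971.
Iteration 6: 971 < 971 fails; recursion stops.
Total rows emitted: 6.

6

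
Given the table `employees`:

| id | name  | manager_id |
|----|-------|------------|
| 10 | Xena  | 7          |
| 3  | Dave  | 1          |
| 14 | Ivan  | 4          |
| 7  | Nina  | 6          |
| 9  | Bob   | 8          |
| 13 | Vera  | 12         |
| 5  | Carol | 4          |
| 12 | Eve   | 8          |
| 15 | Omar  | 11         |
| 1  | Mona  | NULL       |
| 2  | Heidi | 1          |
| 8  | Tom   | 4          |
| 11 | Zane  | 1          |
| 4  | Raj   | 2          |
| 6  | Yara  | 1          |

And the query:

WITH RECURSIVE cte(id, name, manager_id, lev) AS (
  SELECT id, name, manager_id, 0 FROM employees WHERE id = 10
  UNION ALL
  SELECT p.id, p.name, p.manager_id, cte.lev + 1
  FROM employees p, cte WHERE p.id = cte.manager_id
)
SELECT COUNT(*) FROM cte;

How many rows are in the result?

4

Base: id=10 (Xena), manager_id=7, lev 0.
Iteration 1: join on id=7 -> Nina (id 7, manager_id=6, lev 1).
Iteration 2: join on id=6 -> Yara (id 6, manager_id=1, lev 2).
Iteration 3: join on id=1 -> Mona (id 1, manager_id=NULL, lev 3).
Iteration 4: manager_id is NULL; no match; recursion stops.
Total rows emitted: 4.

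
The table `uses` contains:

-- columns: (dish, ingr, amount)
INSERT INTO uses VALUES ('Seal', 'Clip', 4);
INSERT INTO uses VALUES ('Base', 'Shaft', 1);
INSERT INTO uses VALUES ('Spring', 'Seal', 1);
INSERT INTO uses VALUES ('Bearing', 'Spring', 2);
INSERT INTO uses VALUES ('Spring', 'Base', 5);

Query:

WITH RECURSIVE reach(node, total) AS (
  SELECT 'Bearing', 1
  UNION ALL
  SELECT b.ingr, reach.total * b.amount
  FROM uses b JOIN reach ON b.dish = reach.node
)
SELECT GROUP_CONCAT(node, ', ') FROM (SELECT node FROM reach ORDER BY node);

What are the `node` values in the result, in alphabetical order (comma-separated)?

Base: (Bearing, total=1).
Iteration 1: components of {Bearing} -> Spring = 1*2 = 2.
Iteration 2: components of {Spring} -> Base = 2*5 = 10, Seal = 2*1 = 2.
Iteration 3: components of {Base,Seal} -> Clip = 2*4 = 8, Shaft = 10*1 = 10.
Iteration 4: no further components; recursion stops.

Base, Bearing, Clip, Seal, Shaft, Spring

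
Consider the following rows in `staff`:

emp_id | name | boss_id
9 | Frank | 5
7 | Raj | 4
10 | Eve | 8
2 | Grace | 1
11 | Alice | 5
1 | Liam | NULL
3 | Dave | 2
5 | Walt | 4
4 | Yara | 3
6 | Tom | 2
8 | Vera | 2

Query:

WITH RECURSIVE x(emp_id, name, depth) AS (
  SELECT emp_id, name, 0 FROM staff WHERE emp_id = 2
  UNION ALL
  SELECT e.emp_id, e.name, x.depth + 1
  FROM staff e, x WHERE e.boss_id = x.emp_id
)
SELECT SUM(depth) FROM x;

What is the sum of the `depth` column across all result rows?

Base: emp_id=2 (Grace) at depth 0.
Iteration 1: rows with boss_id in {2} -> Dave (id 3, depth 1), Tom (id 6, depth 1), Vera (id 8, depth 1).
Iteration 2: rows with boss_id in {3,6,8} -> Yara (id 4, depth 2), Eve (id 10, depth 2).
Iteration 3: rows with boss_id in {4,10} -> Walt (id 5, depth 3), Raj (id 7, depth 3).
Iteration 4: rows with boss_id in {5,7} -> Frank (id 9, depth 4), Alice (id 11, depth 4).
Iteration 5: no rows with boss_id in {9,11}; recursion stops.
SUM(depth) = 0 + 1 + 1 + 1 + 2 + 2 + 3 + 3 + 4 + 4 = 21.

21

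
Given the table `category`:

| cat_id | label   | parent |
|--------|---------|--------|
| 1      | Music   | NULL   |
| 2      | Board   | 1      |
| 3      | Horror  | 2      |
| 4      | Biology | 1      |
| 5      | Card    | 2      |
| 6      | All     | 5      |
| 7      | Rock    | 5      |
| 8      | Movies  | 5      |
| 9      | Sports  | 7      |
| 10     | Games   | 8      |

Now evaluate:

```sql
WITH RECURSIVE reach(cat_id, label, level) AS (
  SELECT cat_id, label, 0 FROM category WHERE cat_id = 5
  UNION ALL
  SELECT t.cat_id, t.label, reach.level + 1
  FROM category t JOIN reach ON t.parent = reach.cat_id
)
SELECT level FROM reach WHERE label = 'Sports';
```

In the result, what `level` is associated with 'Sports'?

Base: cat_id=5 (Card) at level 0.
Iteration 1: rows with parent in {5} -> All (id 6, level 1), Rock (id 7, level 1), Movies (id 8, level 1).
Iteration 2: rows with parent in {6,7,8} -> Sports (id 9, level 2), Games (id 10, level 2).
Iteration 3: no rows with parent in {9,10}; recursion stops.

2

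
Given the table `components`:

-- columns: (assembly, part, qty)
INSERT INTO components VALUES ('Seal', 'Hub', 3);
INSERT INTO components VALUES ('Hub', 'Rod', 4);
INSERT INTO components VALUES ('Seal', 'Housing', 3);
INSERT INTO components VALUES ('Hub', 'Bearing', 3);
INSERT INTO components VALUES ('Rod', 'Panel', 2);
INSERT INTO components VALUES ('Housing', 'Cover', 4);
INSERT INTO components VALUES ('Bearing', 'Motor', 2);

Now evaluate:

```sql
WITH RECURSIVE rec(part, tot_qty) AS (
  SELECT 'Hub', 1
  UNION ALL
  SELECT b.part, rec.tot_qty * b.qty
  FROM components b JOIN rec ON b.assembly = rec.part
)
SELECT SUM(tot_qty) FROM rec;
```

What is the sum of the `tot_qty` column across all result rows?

22

Base: (Hub, tot_qty=1).
Iteration 1: components of {Hub} -> Bearing = 1*3 = 3, Rod = 1*4 = 4.
Iteration 2: components of {Bearing,Rod} -> Motor = 3*2 = 6, Panel = 4*2 = 8.
Iteration 3: no further components; recursion stops.
SUM(tot_qty) = 1 + 4 + 3 + 8 + 6 = 22.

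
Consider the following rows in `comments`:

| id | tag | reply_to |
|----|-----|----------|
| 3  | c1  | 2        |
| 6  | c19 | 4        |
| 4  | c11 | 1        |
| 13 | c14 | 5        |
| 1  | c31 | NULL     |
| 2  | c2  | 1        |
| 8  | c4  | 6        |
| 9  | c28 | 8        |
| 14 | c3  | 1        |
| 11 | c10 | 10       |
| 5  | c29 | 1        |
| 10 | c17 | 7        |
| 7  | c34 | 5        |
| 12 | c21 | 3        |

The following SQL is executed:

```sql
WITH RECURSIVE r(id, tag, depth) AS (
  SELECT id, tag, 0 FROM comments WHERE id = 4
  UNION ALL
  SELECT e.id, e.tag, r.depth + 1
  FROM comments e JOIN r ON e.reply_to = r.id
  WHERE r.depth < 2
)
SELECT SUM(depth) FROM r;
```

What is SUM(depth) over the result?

3

Base: id=4 (c11) at depth 0.
Iteration 1: rows with reply_to in {4} -> c19 (id 6, depth 1).
Iteration 2: rows with reply_to in {6} -> c4 (id 8, depth 2).
Iteration 3: depth < 2 fails for all current rows; recursion stops.
SUM(depth) = 0 + 1 + 2 = 3.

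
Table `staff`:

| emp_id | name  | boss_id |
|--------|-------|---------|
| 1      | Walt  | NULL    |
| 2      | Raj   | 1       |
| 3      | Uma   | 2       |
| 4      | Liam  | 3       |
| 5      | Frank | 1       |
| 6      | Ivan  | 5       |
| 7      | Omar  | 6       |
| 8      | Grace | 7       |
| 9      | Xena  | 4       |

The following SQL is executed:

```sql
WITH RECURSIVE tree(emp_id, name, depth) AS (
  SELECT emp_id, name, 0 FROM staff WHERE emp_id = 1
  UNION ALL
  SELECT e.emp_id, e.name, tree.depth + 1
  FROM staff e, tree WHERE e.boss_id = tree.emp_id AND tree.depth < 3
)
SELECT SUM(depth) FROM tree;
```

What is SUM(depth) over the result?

Base: emp_id=1 (Walt) at depth 0.
Iteration 1: rows with boss_id in {1} -> Raj (id 2, depth 1), Frank (id 5, depth 1).
Iteration 2: rows with boss_id in {2,5} -> Uma (id 3, depth 2), Ivan (id 6, depth 2).
Iteration 3: rows with boss_id in {3,6} -> Liam (id 4, depth 3), Omar (id 7, depth 3).
Iteration 4: depth < 3 fails for all current rows; recursion stops.
SUM(depth) = 0 + 1 + 1 + 2 + 2 + 3 + 3 = 12.

12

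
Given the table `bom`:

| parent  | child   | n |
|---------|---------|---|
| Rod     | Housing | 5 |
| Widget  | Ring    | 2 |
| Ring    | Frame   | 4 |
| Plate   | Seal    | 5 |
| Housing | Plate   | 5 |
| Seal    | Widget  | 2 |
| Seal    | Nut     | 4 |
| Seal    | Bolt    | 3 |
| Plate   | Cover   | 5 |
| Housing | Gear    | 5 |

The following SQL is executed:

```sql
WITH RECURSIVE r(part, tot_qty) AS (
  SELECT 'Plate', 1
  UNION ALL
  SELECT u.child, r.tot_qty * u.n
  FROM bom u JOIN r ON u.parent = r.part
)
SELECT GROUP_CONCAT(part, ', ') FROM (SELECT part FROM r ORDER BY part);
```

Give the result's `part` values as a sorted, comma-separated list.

Bolt, Cover, Frame, Nut, Plate, Ring, Seal, Widget

Base: (Plate, tot_qty=1).
Iteration 1: components of {Plate} -> Cover = 1*5 = 5, Seal = 1*5 = 5.
Iteration 2: components of {Cover,Seal} -> Bolt = 5*3 = 15, Nut = 5*4 = 20, Widget = 5*2 = 10.
Iteration 3: components of {Bolt,Nut,Widget} -> Ring = 10*2 = 20.
Iteration 4: components of {Ring} -> Frame = 20*4 = 80.
Iteration 5: no further components; recursion stops.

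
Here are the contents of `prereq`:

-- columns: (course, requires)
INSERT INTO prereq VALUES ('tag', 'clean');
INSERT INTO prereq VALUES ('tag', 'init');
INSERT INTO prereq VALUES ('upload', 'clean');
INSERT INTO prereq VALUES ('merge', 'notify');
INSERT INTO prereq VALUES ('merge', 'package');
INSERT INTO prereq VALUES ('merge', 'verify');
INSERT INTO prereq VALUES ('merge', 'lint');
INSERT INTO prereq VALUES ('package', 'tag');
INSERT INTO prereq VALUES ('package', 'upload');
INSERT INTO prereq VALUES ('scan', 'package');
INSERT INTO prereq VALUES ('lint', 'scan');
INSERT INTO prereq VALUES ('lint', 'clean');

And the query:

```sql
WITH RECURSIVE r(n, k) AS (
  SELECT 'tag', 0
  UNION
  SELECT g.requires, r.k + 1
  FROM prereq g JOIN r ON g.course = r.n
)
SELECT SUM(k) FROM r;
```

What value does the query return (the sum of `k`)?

2

Base: (tag, k=0).
Iteration 1: edges from {tag} -> (clean, k=1), (init, k=1).
Iteration 2: no outgoing edges from {clean,init}; recursion stops.
SUM(k) = 0 + 1 + 1 = 2.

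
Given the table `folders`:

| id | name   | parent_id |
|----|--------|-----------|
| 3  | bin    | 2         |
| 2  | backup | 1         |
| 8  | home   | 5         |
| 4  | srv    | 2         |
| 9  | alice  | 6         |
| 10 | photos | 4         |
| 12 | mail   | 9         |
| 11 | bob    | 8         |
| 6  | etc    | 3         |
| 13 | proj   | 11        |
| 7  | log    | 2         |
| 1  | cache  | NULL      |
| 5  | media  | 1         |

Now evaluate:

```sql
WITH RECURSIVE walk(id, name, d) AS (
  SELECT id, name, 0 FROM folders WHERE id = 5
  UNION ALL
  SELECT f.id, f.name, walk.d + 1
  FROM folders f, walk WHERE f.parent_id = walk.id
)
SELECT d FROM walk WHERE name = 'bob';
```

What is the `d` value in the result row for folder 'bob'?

2

Base: id=5 (media) at d 0.
Iteration 1: rows with parent_id in {5} -> home (id 8, d 1).
Iteration 2: rows with parent_id in {8} -> bob (id 11, d 2).
Iteration 3: rows with parent_id in {11} -> proj (id 13, d 3).
Iteration 4: no rows with parent_id in {13}; recursion stops.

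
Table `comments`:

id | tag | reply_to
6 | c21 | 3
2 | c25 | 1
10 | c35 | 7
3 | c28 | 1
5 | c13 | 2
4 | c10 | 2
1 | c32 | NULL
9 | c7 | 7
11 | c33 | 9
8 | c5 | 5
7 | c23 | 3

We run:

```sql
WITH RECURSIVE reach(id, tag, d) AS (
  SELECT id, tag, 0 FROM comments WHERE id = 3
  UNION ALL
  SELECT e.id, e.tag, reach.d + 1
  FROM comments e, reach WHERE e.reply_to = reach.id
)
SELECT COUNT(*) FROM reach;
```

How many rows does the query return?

6

Base: id=3 (c28) at d 0.
Iteration 1: rows with reply_to in {3} -> c21 (id 6, d 1), c23 (id 7, d 1).
Iteration 2: rows with reply_to in {6,7} -> c7 (id 9, d 2), c35 (id 10, d 2).
Iteration 3: rows with reply_to in {9,10} -> c33 (id 11, d 3).
Iteration 4: no rows with reply_to in {11}; recursion stops.
Total rows emitted: 6.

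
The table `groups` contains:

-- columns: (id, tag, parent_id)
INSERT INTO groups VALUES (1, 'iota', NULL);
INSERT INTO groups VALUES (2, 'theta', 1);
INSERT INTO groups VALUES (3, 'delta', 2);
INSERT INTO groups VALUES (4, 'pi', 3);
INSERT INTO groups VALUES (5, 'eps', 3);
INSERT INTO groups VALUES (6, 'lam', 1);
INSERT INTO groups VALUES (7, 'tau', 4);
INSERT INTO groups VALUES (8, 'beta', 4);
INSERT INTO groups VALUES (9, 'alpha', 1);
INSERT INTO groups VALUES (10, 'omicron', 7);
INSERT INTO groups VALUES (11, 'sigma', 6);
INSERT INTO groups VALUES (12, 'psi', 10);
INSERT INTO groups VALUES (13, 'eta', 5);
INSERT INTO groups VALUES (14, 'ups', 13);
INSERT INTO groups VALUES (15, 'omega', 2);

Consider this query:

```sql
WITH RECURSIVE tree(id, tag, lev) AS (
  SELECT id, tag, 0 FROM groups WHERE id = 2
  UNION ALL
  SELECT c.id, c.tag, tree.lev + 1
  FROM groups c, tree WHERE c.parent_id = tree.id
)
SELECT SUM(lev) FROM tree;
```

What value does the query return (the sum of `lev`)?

Base: id=2 (theta) at lev 0.
Iteration 1: rows with parent_id in {2} -> delta (id 3, lev 1), omega (id 15, lev 1).
Iteration 2: rows with parent_id in {3,15} -> pi (id 4, lev 2), eps (id 5, lev 2).
Iteration 3: rows with parent_id in {4,5} -> tau (id 7, lev 3), beta (id 8, lev 3), eta (id 13, lev 3).
Iteration 4: rows with parent_id in {7,8,13} -> omicron (id 10, lev 4), ups (id 14, lev 4).
Iteration 5: rows with parent_id in {10,14} -> psi (id 12, lev 5).
Iteration 6: no rows with parent_id in {12}; recursion stops.
SUM(lev) = 0 + 1 + 1 + 2 + 2 + 3 + 3 + 3 + 4 + 4 + 5 = 28.

28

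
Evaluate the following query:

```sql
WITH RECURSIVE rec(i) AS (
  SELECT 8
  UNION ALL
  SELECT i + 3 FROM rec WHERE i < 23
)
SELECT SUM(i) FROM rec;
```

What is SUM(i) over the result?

Base: i=8.
Iteration 1: 8 < 23 holds -> i = 8 + 3 = 11.
Iteration 2: 11 < 23 holds -> i = 11 + 3 = 14.
Iteration 3: 14 < 23 holds -> i = 14 + 3 = 17.
Iteration 4: 17 < 23 holds -> i = 17 + 3 = 20.
Iteration 5: 20 < 23 holds -> i = 20 + 3 = 23.
Iteration 6: 23 < 23 fails; recursion stops.
SUM(i) = 8 + 11 + 14 + 17 + 20 + 23 = 93.

93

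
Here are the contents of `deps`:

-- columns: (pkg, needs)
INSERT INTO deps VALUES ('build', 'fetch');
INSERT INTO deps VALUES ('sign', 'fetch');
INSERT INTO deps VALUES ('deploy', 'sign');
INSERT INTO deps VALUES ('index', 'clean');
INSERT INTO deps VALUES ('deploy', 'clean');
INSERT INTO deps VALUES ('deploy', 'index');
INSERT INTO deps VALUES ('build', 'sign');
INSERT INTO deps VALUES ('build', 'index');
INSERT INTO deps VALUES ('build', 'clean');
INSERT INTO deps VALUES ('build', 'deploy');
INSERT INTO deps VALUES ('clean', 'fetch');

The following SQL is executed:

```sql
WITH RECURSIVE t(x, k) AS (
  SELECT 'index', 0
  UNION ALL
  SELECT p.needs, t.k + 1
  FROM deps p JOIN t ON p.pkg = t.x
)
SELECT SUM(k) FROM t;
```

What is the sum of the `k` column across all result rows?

Base: (index, k=0).
Iteration 1: edges from {index} -> (clean, k=1).
Iteration 2: edges from {clean} -> (fetch, k=2).
Iteration 3: no outgoing edges from {fetch}; recursion stops.
SUM(k) = 0 + 1 + 2 = 3.

3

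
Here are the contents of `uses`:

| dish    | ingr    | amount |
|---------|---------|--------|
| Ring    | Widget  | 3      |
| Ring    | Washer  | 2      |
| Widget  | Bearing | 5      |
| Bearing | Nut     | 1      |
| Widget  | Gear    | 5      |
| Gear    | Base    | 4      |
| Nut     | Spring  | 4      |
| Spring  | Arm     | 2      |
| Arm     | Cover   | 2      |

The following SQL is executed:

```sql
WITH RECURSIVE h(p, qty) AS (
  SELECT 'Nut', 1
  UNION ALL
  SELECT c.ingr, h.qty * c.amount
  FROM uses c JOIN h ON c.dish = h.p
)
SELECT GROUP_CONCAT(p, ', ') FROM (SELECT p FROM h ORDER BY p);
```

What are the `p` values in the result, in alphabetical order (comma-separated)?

Arm, Cover, Nut, Spring

Base: (Nut, qty=1).
Iteration 1: components of {Nut} -> Spring = 1*4 = 4.
Iteration 2: components of {Spring} -> Arm = 4*2 = 8.
Iteration 3: components of {Arm} -> Cover = 8*2 = 16.
Iteration 4: no further components; recursion stops.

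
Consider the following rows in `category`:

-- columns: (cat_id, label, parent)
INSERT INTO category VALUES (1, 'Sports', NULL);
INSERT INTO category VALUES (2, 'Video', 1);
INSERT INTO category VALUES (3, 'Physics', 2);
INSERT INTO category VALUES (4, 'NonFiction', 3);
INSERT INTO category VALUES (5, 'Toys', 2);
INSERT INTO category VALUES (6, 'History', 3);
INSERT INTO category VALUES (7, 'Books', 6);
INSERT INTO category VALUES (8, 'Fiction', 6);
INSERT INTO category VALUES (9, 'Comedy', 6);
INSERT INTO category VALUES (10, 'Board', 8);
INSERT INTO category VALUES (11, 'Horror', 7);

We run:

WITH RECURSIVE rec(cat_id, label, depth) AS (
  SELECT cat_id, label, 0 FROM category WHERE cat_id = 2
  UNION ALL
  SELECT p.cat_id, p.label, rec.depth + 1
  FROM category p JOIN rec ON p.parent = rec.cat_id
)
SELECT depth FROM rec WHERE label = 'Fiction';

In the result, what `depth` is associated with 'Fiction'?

3

Base: cat_id=2 (Video) at depth 0.
Iteration 1: rows with parent in {2} -> Physics (id 3, depth 1), Toys (id 5, depth 1).
Iteration 2: rows with parent in {3,5} -> NonFiction (id 4, depth 2), History (id 6, depth 2).
Iteration 3: rows with parent in {4,6} -> Books (id 7, depth 3), Fiction (id 8, depth 3), Comedy (id 9, depth 3).
Iteration 4: rows with parent in {7,8,9} -> Board (id 10, depth 4), Horror (id 11, depth 4).
Iteration 5: no rows with parent in {10,11}; recursion stops.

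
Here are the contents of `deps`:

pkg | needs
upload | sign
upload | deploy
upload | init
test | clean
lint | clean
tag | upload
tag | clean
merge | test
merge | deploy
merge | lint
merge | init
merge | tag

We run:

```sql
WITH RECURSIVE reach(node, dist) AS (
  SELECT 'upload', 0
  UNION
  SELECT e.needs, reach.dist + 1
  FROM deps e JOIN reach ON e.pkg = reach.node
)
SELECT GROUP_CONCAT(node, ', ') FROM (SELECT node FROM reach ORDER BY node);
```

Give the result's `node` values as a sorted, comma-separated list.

Base: (upload, dist=0).
Iteration 1: edges from {upload} -> (deploy, dist=1), (init, dist=1), (sign, dist=1).
Iteration 2: no outgoing edges from {deploy,init,sign}; recursion stops.

deploy, init, sign, upload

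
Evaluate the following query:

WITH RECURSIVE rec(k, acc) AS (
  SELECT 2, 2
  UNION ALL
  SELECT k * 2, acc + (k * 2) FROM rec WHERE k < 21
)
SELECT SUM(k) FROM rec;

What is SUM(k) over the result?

62

Base: k=2, acc=2.
Iteration 1: 2 < 21 holds -> k = 2 * 2 = 4, acc = 2 + 4 = 6.
Iteration 2: 4 < 21 holds -> k = 4 * 2 = 8, acc = 6 + 8 = 14.
Iteration 3: 8 < 21 holds -> k = 8 * 2 = 16, acc = 14 + 16 = 30.
Iteration 4: 16 < 21 holds -> k = 16 * 2 = 32, acc = 30 + 32 = 62.
Iteration 5: 32 < 21 fails; recursion stops.
SUM(k) = 2 + 4 + 8 + 16 + 32 = 62.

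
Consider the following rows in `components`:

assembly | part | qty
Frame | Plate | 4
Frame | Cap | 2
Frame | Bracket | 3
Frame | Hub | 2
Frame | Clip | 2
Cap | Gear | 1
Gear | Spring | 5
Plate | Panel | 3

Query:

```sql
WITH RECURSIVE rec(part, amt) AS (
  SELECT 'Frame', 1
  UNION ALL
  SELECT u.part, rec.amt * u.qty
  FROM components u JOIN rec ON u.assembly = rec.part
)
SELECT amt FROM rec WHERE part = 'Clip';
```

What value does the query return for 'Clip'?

2

Base: (Frame, amt=1).
Iteration 1: components of {Frame} -> Bracket = 1*3 = 3, Cap = 1*2 = 2, Clip = 1*2 = 2, Hub = 1*2 = 2, Plate = 1*4 = 4.
Iteration 2: components of {Bracket,Cap,Clip,Hub,Plate} -> Gear = 2*1 = 2, Panel = 4*3 = 12.
Iteration 3: components of {Gear,Panel} -> Spring = 2*5 = 10.
Iteration 4: no further components; recursion stops.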